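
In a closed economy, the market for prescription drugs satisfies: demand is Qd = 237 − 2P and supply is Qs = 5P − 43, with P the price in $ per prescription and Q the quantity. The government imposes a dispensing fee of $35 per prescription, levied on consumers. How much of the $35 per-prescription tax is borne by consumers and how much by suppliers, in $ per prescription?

Before the tax: set 237 − 2P = 5P − 43 → P* = $40, Q* = 157.
With the tax collected from consumers, demand (in seller-price terms) shifts: Qd = 237 − 2(P + 35).
New equilibrium: consumers pay $65, suppliers receive $30, Q = 107. (Wedge: Pb − Ps = 35.)
Burden on consumers: $25; on suppliers: $10. (They sum to $35.)
The less price-elastic side of the market bears the larger share of a per-unit tax.

Consumers bear $25 per prescription; suppliers bear $10 per prescription.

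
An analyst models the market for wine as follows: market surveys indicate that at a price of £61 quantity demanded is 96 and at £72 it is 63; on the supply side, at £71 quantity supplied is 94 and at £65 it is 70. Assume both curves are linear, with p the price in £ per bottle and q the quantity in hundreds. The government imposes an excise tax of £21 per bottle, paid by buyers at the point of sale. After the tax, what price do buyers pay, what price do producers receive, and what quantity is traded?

Demand slope: (63 − 96)/(72 − 61) = -3, so qd = 279 − 3p.
Supply slope: (70 − 94)/(65 − 71) = 4, so qs = 4p − 190.
Without the tax, 279 − 3p = 4p − 190 gives 7p = 469, so p* = £67 and q* = 78.
With the tax collected from buyers, demand (in seller-price terms) shifts: qd = 279 − 3(p + 21).
Solving gives q = 42 with buyers paying £79 and producers receiving £58 (the £21 wedge).

Buyers pay £79; producers receive £58; quantity = 42.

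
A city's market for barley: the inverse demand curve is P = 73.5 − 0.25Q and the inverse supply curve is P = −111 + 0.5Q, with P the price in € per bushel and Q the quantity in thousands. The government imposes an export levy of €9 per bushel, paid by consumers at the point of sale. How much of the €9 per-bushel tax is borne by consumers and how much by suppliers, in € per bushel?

Inverting to Q(P) form: Qd = 294 − 4P; Qs = 2P + 222.
Without the tax, 294 − 4P = 2P + 222 gives 6P = 72, so P* = €12 and Q* = 246.
With the tax collected from consumers, demand (in seller-price terms) shifts: Qd = 294 − 4(P + 9).
Solving gives Q = 234 with consumers paying €15 and suppliers receiving €6 (the €9 wedge).
Burden on consumers: €3; on suppliers: €6. (They sum to €9.)

Consumers bear €3 per bushel; suppliers bear €6 per bushel.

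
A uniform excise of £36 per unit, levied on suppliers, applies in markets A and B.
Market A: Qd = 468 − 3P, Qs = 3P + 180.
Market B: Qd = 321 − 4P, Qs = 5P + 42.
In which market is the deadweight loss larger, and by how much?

Market B, by £468.

Market A: pre-tax P* = £48, Q* = 324; post-tax Q = 270; deadweight loss = £972.
Market B: pre-tax P* = £31, Q* = 197; post-tax Q = 117; deadweight loss = £1440.
Difference: £972 vs £1440 → market B is larger by £468.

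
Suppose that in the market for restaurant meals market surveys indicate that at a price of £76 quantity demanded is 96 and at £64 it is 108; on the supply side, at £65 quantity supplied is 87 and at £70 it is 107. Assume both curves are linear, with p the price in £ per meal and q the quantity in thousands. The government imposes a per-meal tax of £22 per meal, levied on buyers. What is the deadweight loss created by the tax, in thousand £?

Demand slope: (108 − 96)/(64 − 76) = -1, so qd = 172 − p.
Supply slope: (107 − 87)/(70 − 65) = 4, so qs = 4p − 173.
Before the tax: set 172 − p = 4p − 173 → p* = £69, q* = 103.
With the tax collected from buyers, demand (in seller-price terms) shifts: qd = 172 − (p + 22).
Solving gives q = 85.4 with buyers paying £86.6 and suppliers receiving £64.6 (the £22 wedge).
Quantity falls by |ΔQ| = |103 − 85.4| = 17.6.
DWL = ½ · t · |ΔQ| = ½ · 22 · 17.6 = £193.6.

Deadweight loss = £193.6 thousand.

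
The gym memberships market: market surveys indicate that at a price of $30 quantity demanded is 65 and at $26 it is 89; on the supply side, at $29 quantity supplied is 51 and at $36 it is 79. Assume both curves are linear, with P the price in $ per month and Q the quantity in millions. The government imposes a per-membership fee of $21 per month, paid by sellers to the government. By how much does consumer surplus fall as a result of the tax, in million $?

Consumer surplus falls by $283.92 million.

Demand slope: (89 − 65)/(26 − 30) = -6, so Qd = 245 − 6P.
Supply slope: (79 − 51)/(36 − 29) = 4, so Qs = 4P − 65.
Without the tax, 245 − 6P = 4P − 65 gives 10P = 310, so P* = $31 and Q* = 59.
With the tax collected from sellers, supply shifts: Qs = 4(P − 21) − 65.
Solving gives Q = 8.6 with consumers paying $39.4 and sellers receiving $18.4 (the $21 wedge).
ΔCS is the trapezoid between Q = 8.6 and Q = 59 of height $8.4: ½ · (59 + 8.6) · 8.4 = $283.92.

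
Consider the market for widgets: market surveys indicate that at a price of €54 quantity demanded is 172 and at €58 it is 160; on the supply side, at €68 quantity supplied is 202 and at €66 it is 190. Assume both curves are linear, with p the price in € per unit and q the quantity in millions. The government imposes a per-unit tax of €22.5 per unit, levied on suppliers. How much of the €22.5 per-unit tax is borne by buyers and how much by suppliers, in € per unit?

Buyers bear €15 per unit; suppliers bear €7.5 per unit.

Demand slope: (160 − 172)/(58 − 54) = -3, so qd = 334 − 3p.
Supply slope: (190 − 202)/(66 − 68) = 6, so qs = 6p − 206.
Before the tax: set 334 − 3p = 6p − 206 → p* = €60, q* = 154.
With the tax collected from suppliers, supply shifts: qs = 6(p − 22.5) − 206.
New equilibrium: buyers pay €75, suppliers receive €52.5, q = 109. (Wedge: pb − ps = 22.5.)
Burden on buyers: €15; on suppliers: €7.5. (They sum to €22.5.)
The less price-elastic side of the market bears the larger share of a per-unit tax.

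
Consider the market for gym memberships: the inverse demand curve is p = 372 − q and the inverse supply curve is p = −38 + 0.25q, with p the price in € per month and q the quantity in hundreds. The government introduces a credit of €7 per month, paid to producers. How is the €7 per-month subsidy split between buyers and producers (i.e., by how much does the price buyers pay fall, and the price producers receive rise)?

Buyers gain €5.6 per month; producers gain €1.4 per month.

Rewrite in direct form: qd = 372 − p and qs = 4p + 152.
Without the subsidy, 372 − p = 4p + 152 gives 5p = 220, so p* = €44 and q* = 328.
With a per-unit subsidy paid to producers, each receives p + 7 per unit sold, so supply becomes qs = 4(p + 7) + 152.
Solving gives q = 333.6 with buyers paying €38.4 and producers receiving €45.4 (the €7 wedge).
Gain to buyers: €5.6; to producers: €1.4. (They sum to €7.)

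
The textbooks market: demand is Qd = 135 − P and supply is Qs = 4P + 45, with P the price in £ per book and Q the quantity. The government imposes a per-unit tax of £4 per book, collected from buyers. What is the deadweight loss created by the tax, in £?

Before the tax: set 135 − P = 4P + 45 → P* = £18, Q* = 117.
With the tax collected from buyers, demand (in seller-price terms) shifts: Qd = 135 − (P + 4).
Solving gives Q = 113.8 with buyers paying £21.2 and suppliers receiving £17.2 (the £4 wedge).
Quantity falls by |ΔQ| = |117 − 113.8| = 3.2.
DWL = ½ · t · |ΔQ| = ½ · 4 · 3.2 = £6.4.

Deadweight loss = £6.4.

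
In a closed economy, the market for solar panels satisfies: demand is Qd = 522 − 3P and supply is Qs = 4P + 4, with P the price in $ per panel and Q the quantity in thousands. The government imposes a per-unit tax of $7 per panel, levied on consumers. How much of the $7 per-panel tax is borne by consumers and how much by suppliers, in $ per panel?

Without the tax, 522 − 3P = 4P + 4 gives 7P = 518, so P* = $74 and Q* = 300.
With the tax collected from consumers, demand (in seller-price terms) shifts: Qd = 522 − 3(P + 7).
Solving gives Q = 288 with consumers paying $78 and suppliers receiving $71 (the $7 wedge).
Burden on consumers: $4; on suppliers: $3. (They sum to $7.)
The less price-elastic side of the market bears the larger share of a per-unit tax.

Consumers bear $4 per panel; suppliers bear $3 per panel.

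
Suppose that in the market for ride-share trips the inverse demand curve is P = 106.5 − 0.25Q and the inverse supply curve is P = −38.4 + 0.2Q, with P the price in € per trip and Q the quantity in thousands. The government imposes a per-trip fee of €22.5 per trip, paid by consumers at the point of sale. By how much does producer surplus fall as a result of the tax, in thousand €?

Producer surplus falls by €2970 thousand.

Rewrite in direct form: Qd = 426 − 4P and Qs = 5P + 192.
Without the tax, 426 − 4P = 5P + 192 gives 9P = 234, so P* = €26 and Q* = 322.
With the tax collected from consumers, demand (in seller-price terms) shifts: Qd = 426 − 4(P + 22.5).
New equilibrium: consumers pay €38.5, sellers receive €16, Q = 272. (Wedge: Pb − Ps = 22.5.)
ΔPS is the trapezoid between Q = 272 and Q = 322 of height €10: ½ · (322 + 272) · 10 = €2970.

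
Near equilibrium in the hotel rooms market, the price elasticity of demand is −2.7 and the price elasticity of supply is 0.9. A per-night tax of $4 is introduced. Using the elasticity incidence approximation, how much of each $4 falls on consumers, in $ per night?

Consumers bear ≈ $1 per night.

Incidence ratio: consumers' share ≈ εs / (εs + |εd|) = 0.9 / (0.9 + 2.7) = 0.25.
So consumers bear ≈ 0.25 × $4 = $1; producers bear $3.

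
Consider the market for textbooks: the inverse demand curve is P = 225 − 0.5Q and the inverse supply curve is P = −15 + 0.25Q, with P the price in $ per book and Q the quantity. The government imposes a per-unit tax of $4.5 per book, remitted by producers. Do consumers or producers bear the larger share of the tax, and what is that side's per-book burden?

Inverting to Q(P) form: Qd = 450 − 2P; Qs = 4P + 60.
Before the tax: set 450 − 2P = 4P + 60 → P* = $65, Q* = 320.
With the tax collected from producers, supply shifts: Qs = 4(P − 4.5) + 60.
Solving gives Q = 314 with consumers paying $68 and producers receiving $63.5 (the $4.5 wedge).
Per-book burden: consumers $3, producers $1.5.
Consumers take the larger share because demand is less price-elastic here (demand slope 2 vs supply slope 4).
The less price-elastic side of the market bears the larger share of a per-unit tax.

Consumers bear the larger share: $3 per book.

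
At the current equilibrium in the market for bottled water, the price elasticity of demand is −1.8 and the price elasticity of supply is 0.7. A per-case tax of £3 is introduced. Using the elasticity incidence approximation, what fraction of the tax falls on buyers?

Incidence ratio: buyers' share ≈ εs / (εs + |εd|) = 0.7 / (0.7 + 1.8) = 0.28.
Supply is the less elastic side, so buyers bear the smaller share.

Buyers' share ≈ 0.28.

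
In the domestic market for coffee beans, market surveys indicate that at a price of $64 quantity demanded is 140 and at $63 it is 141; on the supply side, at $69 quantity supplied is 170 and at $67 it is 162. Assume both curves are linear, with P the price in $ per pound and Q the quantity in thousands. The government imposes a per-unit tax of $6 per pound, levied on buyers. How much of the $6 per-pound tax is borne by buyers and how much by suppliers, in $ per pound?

Buyers bear $4.8 per pound; suppliers bear $1.2 per pound.

Demand slope: (141 − 140)/(63 − 64) = -1, so Qd = 204 − P.
Supply slope: (162 − 170)/(67 − 69) = 4, so Qs = 4P − 106.
Without the tax, 204 − P = 4P − 106 gives 5P = 310, so P* = $62 and Q* = 142.
With the tax collected from buyers, demand (in seller-price terms) shifts: Qd = 204 − (P + 6).
Solving gives Q = 137.2 with buyers paying $66.8 and suppliers receiving $60.8 (the $6 wedge).
Burden on buyers: $4.8; on suppliers: $1.2. (They sum to $6.)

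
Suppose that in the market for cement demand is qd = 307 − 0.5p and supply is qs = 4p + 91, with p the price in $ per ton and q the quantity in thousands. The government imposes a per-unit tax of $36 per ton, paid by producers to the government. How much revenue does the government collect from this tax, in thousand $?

Before the tax: set 307 − 0.5p = 4p + 91 → p* = $48, q* = 283.
With the tax collected from producers, supply shifts: qs = 4(p − 36) + 91.
New equilibrium: consumers pay $80, producers receive $44, q = 267. (Wedge: pb − ps = 36.)
Revenue = t · Q = 36 · 267 = $9612.

Tax revenue = $9612 thousand.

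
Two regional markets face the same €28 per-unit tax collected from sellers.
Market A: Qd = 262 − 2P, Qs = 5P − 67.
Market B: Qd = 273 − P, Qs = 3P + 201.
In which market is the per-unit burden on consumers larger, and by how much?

Market A: pre-tax P* = €47, Q* = 168; post-tax Q = 128; per-unit burden on consumers = €20.
Market B: pre-tax P* = €18, Q* = 255; post-tax Q = 234; per-unit burden on consumers = €21.
Difference: €20 vs €21 → market B is larger by €1.

Market B, by €1.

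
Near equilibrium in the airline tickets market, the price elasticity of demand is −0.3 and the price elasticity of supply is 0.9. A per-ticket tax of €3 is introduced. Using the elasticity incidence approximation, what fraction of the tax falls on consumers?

Consumers' share ≈ 0.75.

Incidence ratio: consumers' share ≈ εs / (εs + |εd|) = 0.9 / (0.9 + 0.3) = 0.75.
Supply is the more elastic side, so consumers bear the larger share.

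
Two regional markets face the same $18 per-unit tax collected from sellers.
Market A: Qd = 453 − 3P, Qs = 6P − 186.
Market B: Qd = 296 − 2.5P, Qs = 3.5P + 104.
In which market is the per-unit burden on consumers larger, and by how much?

Market A: pre-tax P* = $71, Q* = 240; post-tax Q = 204; per-unit burden on consumers = $12.
Market B: pre-tax P* = $32, Q* = 216; post-tax Q = 189.75; per-unit burden on consumers = $10.5.
Difference: $12 vs $10.5 → market A is larger by $1.5.

Market A, by $1.5.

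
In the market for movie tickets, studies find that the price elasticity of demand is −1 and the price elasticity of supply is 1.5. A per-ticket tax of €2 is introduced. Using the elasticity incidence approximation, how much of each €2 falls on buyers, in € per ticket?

Buyers bear ≈ €1.2 per ticket.

Incidence ratio: buyers' share ≈ εs / (εs + |εd|) = 1.5 / (1.5 + 1) = 0.6.
So buyers bear ≈ 0.6 × €2 = €1.2; sellers bear €0.8.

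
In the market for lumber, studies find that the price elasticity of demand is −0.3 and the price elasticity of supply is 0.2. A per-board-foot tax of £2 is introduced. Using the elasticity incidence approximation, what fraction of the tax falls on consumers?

Consumers' share ≈ 0.4.

Incidence ratio: consumers' share ≈ εs / (εs + |εd|) = 0.2 / (0.2 + 0.3) = 0.4.
Supply is the less elastic side, so consumers bear the smaller share.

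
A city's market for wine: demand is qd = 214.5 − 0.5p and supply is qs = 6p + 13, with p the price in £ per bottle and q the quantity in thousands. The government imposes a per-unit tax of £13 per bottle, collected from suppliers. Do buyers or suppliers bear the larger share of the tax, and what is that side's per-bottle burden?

Buyers bear the larger share: £12 per bottle.

Before the tax: set 214.5 − 0.5p = 6p + 13 → p* = £31, q* = 199.
With the tax collected from suppliers, supply shifts: qs = 6(p − 13) + 13.
New equilibrium: buyers pay £43, suppliers receive £30, q = 193. (Wedge: pb − ps = 13.)
Per-bottle burden: buyers £12, suppliers £1.
Buyers take the larger share because demand is less price-elastic here (demand slope 0.5 vs supply slope 6).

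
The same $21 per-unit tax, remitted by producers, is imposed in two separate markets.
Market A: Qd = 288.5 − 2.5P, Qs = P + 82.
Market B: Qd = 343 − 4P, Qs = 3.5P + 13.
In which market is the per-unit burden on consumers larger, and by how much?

Market B, by $3.8.

Market A: pre-tax P* = $59, Q* = 141; post-tax Q = 126; per-unit burden on consumers = $6.
Market B: pre-tax P* = $44, Q* = 167; post-tax Q = 127.8; per-unit burden on consumers = $9.8.
Difference: $6 vs $9.8 → market B is larger by $3.8.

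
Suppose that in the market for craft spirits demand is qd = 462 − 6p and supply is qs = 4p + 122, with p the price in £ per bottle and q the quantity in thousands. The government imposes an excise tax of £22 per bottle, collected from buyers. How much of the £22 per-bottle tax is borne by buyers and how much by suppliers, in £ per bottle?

Buyers bear £8.8 per bottle; suppliers bear £13.2 per bottle.

Without the tax, 462 − 6p = 4p + 122 gives 10p = 340, so p* = £34 and q* = 258.
With the tax collected from buyers, demand (in seller-price terms) shifts: qd = 462 − 6(p + 22).
Solving gives q = 205.2 with buyers paying £42.8 and suppliers receiving £20.8 (the £22 wedge).
Burden on buyers: £8.8; on suppliers: £13.2. (They sum to £22.)
The less price-elastic side of the market bears the larger share of a per-unit tax.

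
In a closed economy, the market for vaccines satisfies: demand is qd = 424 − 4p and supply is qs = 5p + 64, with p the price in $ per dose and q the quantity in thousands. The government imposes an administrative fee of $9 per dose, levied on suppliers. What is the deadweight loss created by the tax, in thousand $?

Deadweight loss = $90 thousand.

Without the tax, 424 − 4p = 5p + 64 gives 9p = 360, so p* = $40 and q* = 264.
With the tax collected from suppliers, supply shifts: qs = 5(p − 9) + 64.
Solving gives q = 244 with buyers paying $45 and suppliers receiving $36 (the $9 wedge).
Quantity falls by |ΔQ| = |264 − 244| = 20.
DWL = ½ · t · |ΔQ| = ½ · 9 · 20 = $90.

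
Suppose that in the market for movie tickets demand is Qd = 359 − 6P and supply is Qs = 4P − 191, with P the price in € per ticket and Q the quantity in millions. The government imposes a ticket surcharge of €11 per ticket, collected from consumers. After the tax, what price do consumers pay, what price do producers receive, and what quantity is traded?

Consumers pay €59.4; producers receive €48.4; quantity = 2.6.

Without the tax, 359 − 6P = 4P − 191 gives 10P = 550, so P* = €55 and Q* = 29.
With the tax collected from consumers, demand (in seller-price terms) shifts: Qd = 359 − 6(P + 11).
New equilibrium: consumers pay €59.4, producers receive €48.4, Q = 2.6. (Wedge: Pb − Ps = 11.)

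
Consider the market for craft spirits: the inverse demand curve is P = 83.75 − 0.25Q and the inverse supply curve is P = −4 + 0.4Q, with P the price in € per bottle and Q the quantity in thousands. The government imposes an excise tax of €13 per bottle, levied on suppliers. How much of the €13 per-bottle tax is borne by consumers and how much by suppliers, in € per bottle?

Inverting to Q(P) form: Qd = 335 − 4P; Qs = 2.5P + 10.
Without the tax, 335 − 4P = 2.5P + 10 gives 6.5P = 325, so P* = €50 and Q* = 135.
With the tax collected from suppliers, supply shifts: Qs = 2.5(P − 13) + 10.
Solving gives Q = 115 with consumers paying €55 and suppliers receiving €42 (the €13 wedge).
Burden on consumers: €5; on suppliers: €8. (They sum to €13.)

Consumers bear €5 per bottle; suppliers bear €8 per bottle.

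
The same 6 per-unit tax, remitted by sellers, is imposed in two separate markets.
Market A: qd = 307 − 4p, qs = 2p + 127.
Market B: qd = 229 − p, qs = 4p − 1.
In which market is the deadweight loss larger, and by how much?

Market A: pre-tax p* = 30, q* = 187; post-tax q = 179; deadweight loss = 24.
Market B: pre-tax p* = 46, q* = 183; post-tax q = 178.2; deadweight loss = 14.4.
Difference: 24 vs 14.4 → market A is larger by 9.6.

Market A, by 9.6.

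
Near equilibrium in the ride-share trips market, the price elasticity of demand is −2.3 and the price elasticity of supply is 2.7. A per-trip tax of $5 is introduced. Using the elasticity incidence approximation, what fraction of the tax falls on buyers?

Incidence ratio: buyers' share ≈ εs / (εs + |εd|) = 2.7 / (2.7 + 2.3) = 0.54.
Supply is the more elastic side, so buyers bear the larger share.

Buyers' share ≈ 0.54.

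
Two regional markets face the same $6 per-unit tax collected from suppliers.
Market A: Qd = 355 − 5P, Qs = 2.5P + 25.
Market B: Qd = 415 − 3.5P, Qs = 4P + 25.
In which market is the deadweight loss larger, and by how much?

Market B, by $3.6.

Market A: pre-tax P* = $44, Q* = 135; post-tax Q = 125; deadweight loss = $30.
Market B: pre-tax P* = $52, Q* = 233; post-tax Q = 221.8; deadweight loss = $33.6.
Difference: $30 vs $33.6 → market B is larger by $3.6.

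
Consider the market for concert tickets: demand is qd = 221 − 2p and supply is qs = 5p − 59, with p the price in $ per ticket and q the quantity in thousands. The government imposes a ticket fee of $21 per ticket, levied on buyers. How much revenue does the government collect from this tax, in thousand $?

Without the tax, 221 − 2p = 5p − 59 gives 7p = 280, so p* = $40 and q* = 141.
With the tax collected from buyers, demand (in seller-price terms) shifts: qd = 221 − 2(p + 21).
New equilibrium: buyers pay $55, producers receive $34, q = 111. (Wedge: pb − ps = 21.)
Revenue = t · Q = 21 · 111 = $2331.

Tax revenue = $2331 thousand.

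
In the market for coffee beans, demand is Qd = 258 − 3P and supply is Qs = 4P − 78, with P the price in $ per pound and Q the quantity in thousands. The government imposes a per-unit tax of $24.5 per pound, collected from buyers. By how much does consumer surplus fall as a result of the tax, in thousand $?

Consumer surplus falls by $1302 thousand.

Without the tax, 258 − 3P = 4P − 78 gives 7P = 336, so P* = $48 and Q* = 114.
With the tax collected from buyers, demand (in seller-price terms) shifts: Qd = 258 − 3(P + 24.5).
Solving gives Q = 72 with buyers paying $62 and sellers receiving $37.5 (the $24.5 wedge).
ΔCS is the trapezoid between Q = 72 and Q = 114 of height $14: ½ · (114 + 72) · 14 = $1302.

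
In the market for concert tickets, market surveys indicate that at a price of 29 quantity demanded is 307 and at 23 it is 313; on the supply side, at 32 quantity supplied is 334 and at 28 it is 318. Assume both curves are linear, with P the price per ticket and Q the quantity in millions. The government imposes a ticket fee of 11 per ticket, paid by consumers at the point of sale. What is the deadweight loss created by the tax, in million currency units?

Deadweight loss = 48.4 million.

Demand slope: (313 − 307)/(23 − 29) = -1, so Qd = 336 − P.
Supply slope: (318 − 334)/(28 − 32) = 4, so Qs = 4P + 206.
Without the tax, 336 − P = 4P + 206 gives 5P = 130, so P* = 26 and Q* = 310.
With the tax collected from consumers, demand (in seller-price terms) shifts: Qd = 336 − (P + 11).
Solving gives Q = 301.2 with consumers paying 34.8 and suppliers receiving 23.8 (the 11 wedge).
Quantity falls by |ΔQ| = |310 − 301.2| = 8.8.
DWL = ½ · t · |ΔQ| = ½ · 11 · 8.8 = 48.4.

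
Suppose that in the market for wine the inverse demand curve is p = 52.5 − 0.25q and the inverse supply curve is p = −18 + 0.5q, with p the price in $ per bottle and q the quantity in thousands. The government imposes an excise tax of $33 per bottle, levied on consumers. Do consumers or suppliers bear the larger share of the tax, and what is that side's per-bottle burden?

Suppliers bear the larger share: $22 per bottle.

Rewrite in direct form: qd = 210 − 4p and qs = 2p + 36.
Before the tax: set 210 − 4p = 2p + 36 → p* = $29, q* = 94.
With the tax collected from consumers, demand (in seller-price terms) shifts: qd = 210 − 4(p + 33).
New equilibrium: consumers pay $40, suppliers receive $7, q = 50. (Wedge: pb − ps = 33.)
Per-bottle burden: consumers $11, suppliers $22.
Suppliers take the larger share because supply is less price-elastic here (demand slope 4 vs supply slope 2).
The less price-elastic side of the market bears the larger share of a per-unit tax.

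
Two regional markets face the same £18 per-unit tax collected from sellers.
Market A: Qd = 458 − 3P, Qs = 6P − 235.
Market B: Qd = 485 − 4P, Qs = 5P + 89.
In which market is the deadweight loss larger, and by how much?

Market A: pre-tax P* = £77, Q* = 227; post-tax Q = 191; deadweight loss = £324.
Market B: pre-tax P* = £44, Q* = 309; post-tax Q = 269; deadweight loss = £360.
Difference: £324 vs £360 → market B is larger by £36.

Market B, by £36.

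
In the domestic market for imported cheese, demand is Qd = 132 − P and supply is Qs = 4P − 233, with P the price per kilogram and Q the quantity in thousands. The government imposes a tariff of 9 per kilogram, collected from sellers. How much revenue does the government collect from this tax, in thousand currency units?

Without the tax, 132 − P = 4P − 233 gives 5P = 365, so P* = 73 and Q* = 59.
With the tax collected from sellers, supply shifts: Qs = 4(P − 9) − 233.
New equilibrium: consumers pay 80.2, sellers receive 71.2, Q = 51.8. (Wedge: Pb − Ps = 9.)
Revenue = t · Q = 9 · 51.8 = 466.2.

Tax revenue = 466.2 thousand.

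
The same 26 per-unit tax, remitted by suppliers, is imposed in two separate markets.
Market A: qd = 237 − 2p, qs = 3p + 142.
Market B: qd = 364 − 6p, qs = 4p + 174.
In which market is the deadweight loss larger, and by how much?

Market B, by 405.6.

Market A: pre-tax p* = 19, q* = 199; post-tax q = 167.8; deadweight loss = 405.6.
Market B: pre-tax p* = 19, q* = 250; post-tax q = 187.6; deadweight loss = 811.2.
Difference: 405.6 vs 811.2 → market B is larger by 405.6.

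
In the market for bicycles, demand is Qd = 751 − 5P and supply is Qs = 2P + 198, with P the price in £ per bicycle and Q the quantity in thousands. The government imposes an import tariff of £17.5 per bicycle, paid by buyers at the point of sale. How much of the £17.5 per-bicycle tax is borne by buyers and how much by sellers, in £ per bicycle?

Without the tax, 751 − 5P = 2P + 198 gives 7P = 553, so P* = £79 and Q* = 356.
With the tax collected from buyers, demand (in seller-price terms) shifts: Qd = 751 − 5(P + 17.5).
New equilibrium: buyers pay £84, sellers receive £66.5, Q = 331. (Wedge: Pb − Ps = 17.5.)
Burden on buyers: £5; on sellers: £12.5. (They sum to £17.5.)
The less price-elastic side of the market bears the larger share of a per-unit tax.

Buyers bear £5 per bicycle; sellers bear £12.5 per bicycle.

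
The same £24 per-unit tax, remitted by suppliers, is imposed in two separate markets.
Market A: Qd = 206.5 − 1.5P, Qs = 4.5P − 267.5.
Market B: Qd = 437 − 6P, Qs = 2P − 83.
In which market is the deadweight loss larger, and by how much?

Market B, by £108.

Market A: pre-tax P* = £79, Q* = 88; post-tax Q = 61; deadweight loss = £324.
Market B: pre-tax P* = £65, Q* = 47; post-tax Q = 11; deadweight loss = £432.
Difference: £324 vs £432 → market B is larger by £108.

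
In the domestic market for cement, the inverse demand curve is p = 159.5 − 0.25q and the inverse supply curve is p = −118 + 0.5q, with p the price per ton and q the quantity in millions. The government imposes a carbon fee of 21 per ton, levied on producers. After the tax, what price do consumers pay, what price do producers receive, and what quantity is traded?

Consumers pay 74; producers receive 53; quantity = 342.

Rewrite in direct form: qd = 638 − 4p and qs = 2p + 236.
Before the tax: set 638 − 4p = 2p + 236 → p* = 67, q* = 370.
With the tax collected from producers, supply shifts: qs = 2(p − 21) + 236.
Solving gives q = 342 with consumers paying 74 and producers receiving 53 (the 21 wedge).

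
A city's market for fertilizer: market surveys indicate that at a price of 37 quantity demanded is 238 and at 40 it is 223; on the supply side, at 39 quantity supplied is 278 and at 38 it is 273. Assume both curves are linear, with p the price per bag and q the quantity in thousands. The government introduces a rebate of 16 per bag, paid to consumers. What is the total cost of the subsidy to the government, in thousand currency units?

Demand slope: (223 − 238)/(40 − 37) = -5, so qd = 423 − 5p.
Supply slope: (273 − 278)/(38 − 39) = 5, so qs = 5p + 83.
Without the subsidy, 423 − 5p = 5p + 83 gives 10p = 340, so p* = 34 and q* = 253.
With a per-unit subsidy paid to consumers, each effectively pays p − 16, so demand becomes qd = 423 − 5(p − 16).
Solving gives q = 293 with consumers paying 26 and producers receiving 42 (the 16 wedge).
Outlay = t · Q = 16 · 293 = 4688.

Government outlay = 4688 thousand.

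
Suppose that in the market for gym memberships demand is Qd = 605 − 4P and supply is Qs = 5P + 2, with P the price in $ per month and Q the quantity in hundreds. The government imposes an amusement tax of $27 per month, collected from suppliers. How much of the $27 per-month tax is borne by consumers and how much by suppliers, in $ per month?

Before the tax: set 605 − 4P = 5P + 2 → P* = $67, Q* = 337.
With the tax collected from suppliers, supply shifts: Qs = 5(P − 27) + 2.
Solving gives Q = 277 with consumers paying $82 and suppliers receiving $55 (the $27 wedge).
Burden on consumers: $15; on suppliers: $12. (They sum to $27.)

Consumers bear $15 per month; suppliers bear $12 per month.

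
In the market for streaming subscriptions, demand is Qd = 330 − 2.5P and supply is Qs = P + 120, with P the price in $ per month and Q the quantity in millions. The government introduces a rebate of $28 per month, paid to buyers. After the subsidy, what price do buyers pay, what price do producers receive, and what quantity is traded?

Before the subsidy: set 330 − 2.5P = P + 120 → P* = $60, Q* = 180.
With a per-unit subsidy paid to buyers, each effectively pays P − 28, so demand becomes Qd = 330 − 2.5(P − 28).
New equilibrium: buyers pay $52, producers receive $80, Q = 200. (Wedge: Pb − Ps = −28.)

Buyers pay $52; producers receive $80; quantity = 200.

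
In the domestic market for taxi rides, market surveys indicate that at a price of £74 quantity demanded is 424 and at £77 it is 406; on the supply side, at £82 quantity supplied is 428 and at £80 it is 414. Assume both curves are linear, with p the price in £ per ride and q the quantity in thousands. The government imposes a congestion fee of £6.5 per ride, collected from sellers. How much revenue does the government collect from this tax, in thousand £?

Tax revenue = £2463.5 thousand.

Demand slope: (406 − 424)/(77 − 74) = -6, so qd = 868 − 6p.
Supply slope: (414 − 428)/(80 − 82) = 7, so qs = 7p − 146.
Without the tax, 868 − 6p = 7p − 146 gives 13p = 1014, so p* = £78 and q* = 400.
With the tax collected from sellers, supply shifts: qs = 7(p − 6.5) − 146.
Solving gives q = 379 with buyers paying £81.5 and sellers receiving £75 (the £6.5 wedge).
Revenue = t · Q = 6.5 · 379 = £2463.5.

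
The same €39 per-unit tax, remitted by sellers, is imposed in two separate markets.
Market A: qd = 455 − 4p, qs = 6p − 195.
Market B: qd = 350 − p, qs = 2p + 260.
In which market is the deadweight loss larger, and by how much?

Market A: pre-tax p* = €65, q* = 195; post-tax q = 101.4; deadweight loss = €1825.2.
Market B: pre-tax p* = €30, q* = 320; post-tax q = 294; deadweight loss = €507.
Difference: €1825.2 vs €507 → market A is larger by €1318.2.

Market A, by €1318.2.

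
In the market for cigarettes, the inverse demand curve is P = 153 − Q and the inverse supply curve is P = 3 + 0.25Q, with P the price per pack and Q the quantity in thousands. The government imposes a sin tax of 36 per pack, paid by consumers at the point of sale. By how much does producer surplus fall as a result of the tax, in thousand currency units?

Rewrite in direct form: Qd = 153 − P and Qs = 4P − 12.
Without the tax, 153 − P = 4P − 12 gives 5P = 165, so P* = 33 and Q* = 120.
With the tax collected from consumers, demand (in seller-price terms) shifts: Qd = 153 − (P + 36).
New equilibrium: consumers pay 61.8, producers receive 25.8, Q = 91.2. (Wedge: Pb − Ps = 36.)
ΔPS is the trapezoid between Q = 91.2 and Q = 120 of height 7.2: ½ · (120 + 91.2) · 7.2 = 760.32.

Producer surplus falls by 760.32 thousand.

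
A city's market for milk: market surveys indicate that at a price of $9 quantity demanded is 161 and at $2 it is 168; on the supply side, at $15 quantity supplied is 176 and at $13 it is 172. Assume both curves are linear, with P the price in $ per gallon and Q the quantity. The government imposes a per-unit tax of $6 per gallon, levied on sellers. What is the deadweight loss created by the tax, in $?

Deadweight loss = $12.

Demand slope: (168 − 161)/(2 − 9) = -1, so Qd = 170 − P.
Supply slope: (172 − 176)/(13 − 15) = 2, so Qs = 2P + 146.
Before the tax: set 170 − P = 2P + 146 → P* = $8, Q* = 162.
With the tax collected from sellers, supply shifts: Qs = 2(P − 6) + 146.
New equilibrium: buyers pay $12, sellers receive $6, Q = 158. (Wedge: Pb − Ps = 6.)
Quantity falls by |ΔQ| = |162 − 158| = 4.
DWL = ½ · t · |ΔQ| = ½ · 6 · 4 = $12.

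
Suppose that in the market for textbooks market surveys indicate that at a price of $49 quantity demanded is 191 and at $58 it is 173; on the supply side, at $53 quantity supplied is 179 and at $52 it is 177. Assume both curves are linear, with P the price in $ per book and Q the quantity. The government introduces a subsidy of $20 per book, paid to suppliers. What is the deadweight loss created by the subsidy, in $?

Demand slope: (173 − 191)/(58 − 49) = -2, so Qd = 289 − 2P.
Supply slope: (177 − 179)/(52 − 53) = 2, so Qs = 2P + 73.
Before the subsidy: set 289 − 2P = 2P + 73 → P* = $54, Q* = 181.
With a per-unit subsidy paid to suppliers, each receives P + 20 per unit sold, so supply becomes Qs = 2(P + 20) + 73.
Solving gives Q = 201 with buyers paying $44 and suppliers receiving $64 (the $20 wedge).
Quantity rises by |ΔQ| = |181 − 201| = 20.
DWL = ½ · t · |ΔQ| = ½ · 20 · 20 = $200.

Deadweight loss = $200.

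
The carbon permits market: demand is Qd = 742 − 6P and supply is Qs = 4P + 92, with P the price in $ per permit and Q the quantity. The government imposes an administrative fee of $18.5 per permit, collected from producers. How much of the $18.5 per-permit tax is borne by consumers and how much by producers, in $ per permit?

Without the tax, 742 − 6P = 4P + 92 gives 10P = 650, so P* = $65 and Q* = 352.
With the tax collected from producers, supply shifts: Qs = 4(P − 18.5) + 92.
New equilibrium: consumers pay $72.4, producers receive $53.9, Q = 307.6. (Wedge: Pb − Ps = 18.5.)
Burden on consumers: $7.4; on producers: $11.1. (They sum to $18.5.)

Consumers bear $7.4 per permit; producers bear $11.1 per permit.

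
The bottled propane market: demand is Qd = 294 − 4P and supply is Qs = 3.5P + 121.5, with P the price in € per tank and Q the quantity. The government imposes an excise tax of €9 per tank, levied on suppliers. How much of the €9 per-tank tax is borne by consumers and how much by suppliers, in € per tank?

Consumers bear €4.2 per tank; suppliers bear €4.8 per tank.

Before the tax: set 294 − 4P = 3.5P + 121.5 → P* = €23, Q* = 202.
With the tax collected from suppliers, supply shifts: Qs = 3.5(P − 9) + 121.5.
New equilibrium: consumers pay €27.2, suppliers receive €18.2, Q = 185.2. (Wedge: Pb − Ps = 9.)
Burden on consumers: €4.2; on suppliers: €4.8. (They sum to €9.)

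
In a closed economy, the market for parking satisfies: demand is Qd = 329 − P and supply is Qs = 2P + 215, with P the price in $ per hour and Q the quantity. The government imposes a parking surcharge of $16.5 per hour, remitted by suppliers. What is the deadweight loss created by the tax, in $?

Deadweight loss = $90.75.

Before the tax: set 329 − P = 2P + 215 → P* = $38, Q* = 291.
With the tax collected from suppliers, supply shifts: Qs = 2(P − 16.5) + 215.
Solving gives Q = 280 with buyers paying $49 and suppliers receiving $32.5 (the $16.5 wedge).
Quantity falls by |ΔQ| = |291 − 280| = 11.
DWL = ½ · t · |ΔQ| = ½ · 16.5 · 11 = $90.75.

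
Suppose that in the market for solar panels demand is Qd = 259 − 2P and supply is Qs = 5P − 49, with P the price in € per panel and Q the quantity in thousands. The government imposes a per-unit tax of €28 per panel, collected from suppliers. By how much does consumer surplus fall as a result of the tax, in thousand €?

Consumer surplus falls by €3020 thousand.

Without the tax, 259 − 2P = 5P − 49 gives 7P = 308, so P* = €44 and Q* = 171.
With the tax collected from suppliers, supply shifts: Qs = 5(P − 28) − 49.
New equilibrium: consumers pay €64, suppliers receive €36, Q = 131. (Wedge: Pb − Ps = 28.)
ΔCS is the trapezoid between Q = 131 and Q = 171 of height €20: ½ · (171 + 131) · 20 = €3020.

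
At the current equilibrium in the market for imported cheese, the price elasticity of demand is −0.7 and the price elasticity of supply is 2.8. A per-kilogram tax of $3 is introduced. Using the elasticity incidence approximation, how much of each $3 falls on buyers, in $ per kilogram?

Incidence ratio: buyers' share ≈ εs / (εs + |εd|) = 2.8 / (2.8 + 0.7) = 0.8.
So buyers bear ≈ 0.8 × $3 = $2.4; producers bear $0.6.

Buyers bear ≈ $2.4 per kilogram.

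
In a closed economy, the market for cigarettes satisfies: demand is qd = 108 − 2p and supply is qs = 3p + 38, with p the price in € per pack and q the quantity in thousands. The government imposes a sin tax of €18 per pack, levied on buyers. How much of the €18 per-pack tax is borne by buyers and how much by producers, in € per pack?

Before the tax: set 108 − 2p = 3p + 38 → p* = €14, q* = 80.
With the tax collected from buyers, demand (in seller-price terms) shifts: qd = 108 − 2(p + 18).
Solving gives q = 58.4 with buyers paying €24.8 and producers receiving €6.8 (the €18 wedge).
Burden on buyers: €10.8; on producers: €7.2. (They sum to €18.)
The less price-elastic side of the market bears the larger share of a per-unit tax.

Buyers bear €10.8 per pack; producers bear €7.2 per pack.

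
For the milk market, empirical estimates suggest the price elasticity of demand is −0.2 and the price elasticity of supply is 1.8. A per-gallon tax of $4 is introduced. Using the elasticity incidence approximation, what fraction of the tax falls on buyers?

Incidence ratio: buyers' share ≈ εs / (εs + |εd|) = 1.8 / (1.8 + 0.2) = 0.9.
Supply is the more elastic side, so buyers bear the larger share.

Buyers' share ≈ 0.9.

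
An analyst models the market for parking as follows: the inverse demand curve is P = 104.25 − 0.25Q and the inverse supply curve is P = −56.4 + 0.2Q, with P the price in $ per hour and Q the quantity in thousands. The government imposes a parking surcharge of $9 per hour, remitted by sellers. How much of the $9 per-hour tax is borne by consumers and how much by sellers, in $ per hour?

Rewrite in direct form: Qd = 417 − 4P and Qs = 5P + 282.
Before the tax: set 417 − 4P = 5P + 282 → P* = $15, Q* = 357.
With the tax collected from sellers, supply shifts: Qs = 5(P − 9) + 282.
New equilibrium: consumers pay $20, sellers receive $11, Q = 337. (Wedge: Pb − Ps = 9.)
Burden on consumers: $5; on sellers: $4. (They sum to $9.)

Consumers bear $5 per hour; sellers bear $4 per hour.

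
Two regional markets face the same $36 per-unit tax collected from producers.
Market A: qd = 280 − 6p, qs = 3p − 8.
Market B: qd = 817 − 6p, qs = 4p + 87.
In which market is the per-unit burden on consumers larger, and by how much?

Market B, by $2.4.

Market A: pre-tax p* = $32, q* = 88; post-tax q = 16; per-unit burden on consumers = $12.
Market B: pre-tax p* = $73, q* = 379; post-tax q = 292.6; per-unit burden on consumers = $14.4.
Difference: $12 vs $14.4 → market B is larger by $2.4.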